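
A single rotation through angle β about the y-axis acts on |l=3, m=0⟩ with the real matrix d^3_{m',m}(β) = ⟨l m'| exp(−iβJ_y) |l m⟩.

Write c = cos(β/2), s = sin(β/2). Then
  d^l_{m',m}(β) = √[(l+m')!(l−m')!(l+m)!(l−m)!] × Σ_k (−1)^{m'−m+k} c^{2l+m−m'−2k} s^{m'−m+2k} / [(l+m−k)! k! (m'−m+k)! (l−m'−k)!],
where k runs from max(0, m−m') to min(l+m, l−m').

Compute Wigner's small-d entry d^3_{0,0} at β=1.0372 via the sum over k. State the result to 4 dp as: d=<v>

d=-0.4340

d^3_{0,0}(β=1.0372) via Wigner's sum:
c=cos(1.0372/2)=0.868514, s=sin(1.0372/2)=0.495665; N=√[6·6·6·6]=36.000000
k∈{0,1,2,3} keeps every argument non-negative
  k=0: (−1)^0·36.0000/(36)·0.8685^6·0.4957^0 = +0.429201
  k=1: (−1)^1·36.0000/(4)·0.8685^4·0.4957^2 = -1.258131
  k=2: (−1)^2·36.0000/(4)·0.8685^2·0.4957^4 = +0.409777
  k=3: (−1)^3·36.0000/(36)·0.8685^0·0.4957^6 = -0.014830
d^3_{0,0}(1.0372) = +0.429201 -1.258131 +0.409777 -0.014830 = -0.433982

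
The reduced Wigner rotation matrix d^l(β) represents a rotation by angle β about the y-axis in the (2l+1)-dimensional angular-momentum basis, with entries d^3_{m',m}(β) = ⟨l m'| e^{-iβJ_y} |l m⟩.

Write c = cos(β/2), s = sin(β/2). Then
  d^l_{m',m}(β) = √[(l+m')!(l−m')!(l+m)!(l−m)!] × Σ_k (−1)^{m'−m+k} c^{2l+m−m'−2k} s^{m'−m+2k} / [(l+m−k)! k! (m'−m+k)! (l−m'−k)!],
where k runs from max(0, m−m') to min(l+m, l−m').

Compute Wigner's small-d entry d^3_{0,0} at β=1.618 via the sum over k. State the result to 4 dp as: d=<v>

d=0.0705

d^3_{0,0}(β=1.618) via Wigner's sum:
Half-angle: c=0.690222, s=0.723597. N=√(6·6·6·6)=36.000000
k∈{0,1,2,3} keeps every argument non-negative
  k=0: (−1)^0·36.0000/(36)·0.6902^6·0.7236^0 = +0.108127
  k=1: (−1)^1·36.0000/(4)·0.6902^4·0.7236^2 = -1.069529
  k=2: (−1)^2·36.0000/(4)·0.6902^2·0.7236^4 = +1.175461
  k=3: (−1)^3·36.0000/(36)·0.6902^0·0.7236^6 = -0.143543
d^3_{0,0}(1.618) = +0.108127 -1.069529 +1.175461 -0.143543 = +0.070517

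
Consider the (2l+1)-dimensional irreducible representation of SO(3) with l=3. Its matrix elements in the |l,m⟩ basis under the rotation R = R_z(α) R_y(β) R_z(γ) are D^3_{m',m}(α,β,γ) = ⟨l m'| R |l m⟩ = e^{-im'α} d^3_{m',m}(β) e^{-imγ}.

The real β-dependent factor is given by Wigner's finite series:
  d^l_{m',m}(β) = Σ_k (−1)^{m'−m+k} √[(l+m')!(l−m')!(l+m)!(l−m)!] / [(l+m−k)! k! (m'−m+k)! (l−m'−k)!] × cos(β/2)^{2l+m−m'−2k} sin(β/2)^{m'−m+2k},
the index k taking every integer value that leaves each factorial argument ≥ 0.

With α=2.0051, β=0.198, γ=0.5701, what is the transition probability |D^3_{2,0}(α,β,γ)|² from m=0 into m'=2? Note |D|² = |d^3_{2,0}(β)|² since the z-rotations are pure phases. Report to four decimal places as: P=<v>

First d^3_{2,0}(β=0.198), then the phase factors e^{-i(2)α} and e^{-i(0)γ}:
c=cos(0.198/2)=0.995104, s=sin(0.198/2)=0.098838; N=√[120·1·6·6]=65.726707
Admissible k: 0..1 (factorial args all ≥0)
  k=0: (−1)^2·65.7267/(12)·0.9951^4·0.0988^2 = +0.052467
  k=1: (−1)^3·65.7267/(12)·0.9951^2·0.0988^4 = -0.000518
d^3_{2,0}(0.198) = +0.052467 -0.000518 = +0.051949
|D^3_{2,0}|² = |d^3_{2,0}(β)|² = (+0.051949)² = 0.002699 (the z-rotation phases have unit modulus)

P=0.0027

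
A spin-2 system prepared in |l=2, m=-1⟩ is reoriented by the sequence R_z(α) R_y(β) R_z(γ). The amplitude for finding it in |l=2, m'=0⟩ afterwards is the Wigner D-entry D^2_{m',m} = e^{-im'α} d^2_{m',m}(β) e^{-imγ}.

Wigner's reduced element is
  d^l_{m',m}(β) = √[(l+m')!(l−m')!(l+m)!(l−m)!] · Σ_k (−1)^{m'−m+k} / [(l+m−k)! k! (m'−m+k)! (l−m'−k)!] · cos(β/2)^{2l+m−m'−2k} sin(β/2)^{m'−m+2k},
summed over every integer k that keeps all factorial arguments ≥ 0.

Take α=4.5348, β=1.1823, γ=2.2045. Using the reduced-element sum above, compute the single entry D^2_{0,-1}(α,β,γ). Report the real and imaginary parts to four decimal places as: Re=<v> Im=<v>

Re=0.2542 Im=-0.3460

Split into d^2_{0,-1}(β=1.1823) × two z-phases.
With c≡cos(β/2)=0.830300 and s≡sin(β/2)=0.557316, N=[2·2·1·6]^{1/2}=4.898979
The bounds max(0,m−m')=0 and min(l+m,l−m')=1 give 2 terms
  k=0: (−1)^1·4.8990/(2)·0.8303^3·0.5573^1 = -0.781417
  k=1: (−1)^2·4.8990/(2)·0.8303^1·0.5573^3 = +0.352059
d^2_{0,-1}(1.1823) = -0.781417 +0.352059 = -0.429358
Phases: e^{-i·(0)·4.5348}=+1.000000+0.000000i, e^{-i·(-1)·2.2045}=-0.592133+0.805840i ⇒ D=+0.254237-0.345994i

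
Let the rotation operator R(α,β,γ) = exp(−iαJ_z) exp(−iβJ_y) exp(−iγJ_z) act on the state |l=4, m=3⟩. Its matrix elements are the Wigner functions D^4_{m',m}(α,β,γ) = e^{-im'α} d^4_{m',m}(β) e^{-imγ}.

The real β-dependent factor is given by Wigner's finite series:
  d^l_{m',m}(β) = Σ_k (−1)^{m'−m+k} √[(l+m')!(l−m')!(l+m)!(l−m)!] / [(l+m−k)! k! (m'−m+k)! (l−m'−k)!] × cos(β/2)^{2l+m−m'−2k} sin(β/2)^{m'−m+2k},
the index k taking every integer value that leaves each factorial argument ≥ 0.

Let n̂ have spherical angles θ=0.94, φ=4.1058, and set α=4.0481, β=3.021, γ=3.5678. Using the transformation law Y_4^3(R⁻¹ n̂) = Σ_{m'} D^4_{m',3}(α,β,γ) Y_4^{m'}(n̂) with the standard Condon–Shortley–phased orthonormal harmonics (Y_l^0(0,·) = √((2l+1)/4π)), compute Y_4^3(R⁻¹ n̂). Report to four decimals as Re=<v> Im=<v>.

Need the full column D^4_{m',3} for m'=−4..4 at α=4.0481, β=3.021, γ=3.5678.
cos(β/2)=0.060260, sin(β/2)=0.998183
d^4_{-4,3}: single k=7 term ⇒ +0.168284;  D = +0.117945-0.120036i
d^4_{-3,3}: k∈[6..7] ⇒ +0.025143 -0.985554 = -0.960411;  D = -0.124403-0.952320i
d^4_{-2,3}: k∈[5..6] ⇒ +0.002434 -0.222619 = -0.220185;  D = +0.189486+0.112144i
d^4_{-1,3}: k∈[4..5] ⇒ +0.000173 -0.028509 = -0.028336;  D = -0.026397+0.010303i
d^4_{0,3}: k∈[3..4] ⇒ +0.000009 -0.002566 = -0.002556;  D = +0.000736-0.002448i
d^4_{1,3}: k∈[2..3] ⇒ +0.000000 -0.000173 = -0.000173;  D = +0.000100+0.000141i
d^4_{2,3}: k∈[1..2] ⇒ +0.000000 -0.000009 = -0.000009;  D = -0.000009-0.000000i
d^4_{3,3}: k∈[0..1] ⇒ +0.000000 -0.000000 = -0.000000;  D = +0.000000-0.000000i
d^4_{4,3}: single k=0 term ⇒ -0.000000;  D = +0.000000+0.000000i
Y_4^{m'}(θ=0.94,φ=4.1058) and Σ D·Y over m':
  (+0.1179-0.1200i)·(-0.1421+0.1234i)  (-0.1244-0.9523i)·(+0.3768+0.0958i)  (+0.1895+0.1121i)·(-0.1096-0.2932i)  (-0.0264+0.0103i)·(+0.0726-0.1046i)  (+0.0007-0.0024i)·(-0.3386+0.0000i)  (+0.0001+0.0001i)·(-0.0726-0.1046i)  (-0.0000-0.0000i)·(-0.1096+0.2932i)  (+0.0000-0.0000i)·(-0.3768+0.0958i)  (+0.0000+0.0000i)·(-0.1421-0.1234i)
Y_4^3(R⁻¹ n̂) = +0.053456-0.402674i

Re=0.0535 Im=-0.4027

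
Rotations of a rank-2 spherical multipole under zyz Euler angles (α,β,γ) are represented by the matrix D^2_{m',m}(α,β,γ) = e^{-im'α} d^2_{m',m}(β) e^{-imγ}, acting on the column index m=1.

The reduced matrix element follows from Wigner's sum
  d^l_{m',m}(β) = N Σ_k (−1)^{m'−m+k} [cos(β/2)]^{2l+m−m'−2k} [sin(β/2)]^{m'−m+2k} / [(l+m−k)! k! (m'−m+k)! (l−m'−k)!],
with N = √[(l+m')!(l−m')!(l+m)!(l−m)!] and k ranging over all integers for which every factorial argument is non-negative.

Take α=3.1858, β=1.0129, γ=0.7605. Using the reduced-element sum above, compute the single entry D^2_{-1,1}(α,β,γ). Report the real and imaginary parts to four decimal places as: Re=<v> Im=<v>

Re=-0.3654 Im=0.3181

D^2_{-1,1}(3.1858,1.0129,0.7605) = e^{-i·-1·3.1858}·d^2_{-1,1}(1.0129)·e^{-i·1·0.7605}. Compute d first:
Half-angle: c=0.874472, s=0.485076. N=√(1·6·6·1)=6.000000
k∈{2,3} keeps every argument non-negative
  k=2: (−1)^0·6.0000/(2)·0.8745^2·0.4851^2 = +0.539800
  k=3: (−1)^1·6.0000/(6)·0.8745^0·0.4851^4 = -0.055365
d^2_{-1,1}(1.0129) = +0.539800 -0.055365 = +0.484434
Phases: e^{-i·(-1)·3.1858}=-0.999023-0.044193i, e^{-i·(1)·0.7605}=+0.724491-0.689284i ⇒ D=-0.365382+0.318076i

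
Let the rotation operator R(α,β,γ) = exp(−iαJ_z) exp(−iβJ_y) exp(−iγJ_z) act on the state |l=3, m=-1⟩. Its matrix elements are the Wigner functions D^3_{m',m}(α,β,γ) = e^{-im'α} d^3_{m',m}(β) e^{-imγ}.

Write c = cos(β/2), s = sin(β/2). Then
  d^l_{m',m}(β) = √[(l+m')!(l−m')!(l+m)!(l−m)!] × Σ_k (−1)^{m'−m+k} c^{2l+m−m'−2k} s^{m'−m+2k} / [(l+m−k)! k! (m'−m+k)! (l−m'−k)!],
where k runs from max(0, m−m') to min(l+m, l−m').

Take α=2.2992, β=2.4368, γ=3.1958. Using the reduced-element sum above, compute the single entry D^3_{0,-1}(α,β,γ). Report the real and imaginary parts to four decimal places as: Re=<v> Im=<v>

Re=0.5326 Im=0.0289

D^3_{0,-1}(2.2992,2.4368,3.1958) = e^{-i·0·2.2992}·d^3_{0,-1}(2.4368)·e^{-i·-1·3.1958}. Compute d first:
Half-angle: c=0.345148, s=0.938548. N=√(6·6·2·24)=41.569219
k: max(0,(-1)−(0))=0 … min(3+(-1),3−(0))=2
  k=0: (−1)^1·41.5692/(12)·0.3451^5·0.9385^1 = -0.015925
  k=1: (−1)^2·41.5692/(4)·0.3451^3·0.9385^3 = +0.353262
  k=2: (−1)^3·41.5692/(12)·0.3451^1·0.9385^5 = -0.870721
d^3_{0,-1}(2.4368) = -0.015925 +0.353262 -0.870721 = -0.533383
Attach z-rotation phases: D = e^{-i(0)(2.2992)}·(-0.533383)·e^{-i(-1)(3.1958)} = +0.532600+0.028899i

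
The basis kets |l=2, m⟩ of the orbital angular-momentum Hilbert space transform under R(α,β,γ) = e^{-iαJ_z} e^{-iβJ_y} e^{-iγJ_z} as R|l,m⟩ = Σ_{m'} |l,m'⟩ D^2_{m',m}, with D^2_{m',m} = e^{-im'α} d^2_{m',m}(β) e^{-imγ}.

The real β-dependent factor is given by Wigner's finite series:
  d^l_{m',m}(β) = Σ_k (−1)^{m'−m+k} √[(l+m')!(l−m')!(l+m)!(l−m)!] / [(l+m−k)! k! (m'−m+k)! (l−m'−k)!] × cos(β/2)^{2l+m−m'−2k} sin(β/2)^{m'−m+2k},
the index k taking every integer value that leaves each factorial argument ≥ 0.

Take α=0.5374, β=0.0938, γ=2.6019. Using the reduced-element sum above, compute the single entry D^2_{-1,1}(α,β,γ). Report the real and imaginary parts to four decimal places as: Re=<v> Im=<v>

First d^2_{-1,1}(β=0.0938), then the phase factors e^{-i(-1)α} and e^{-i(1)γ}:
c=cos(0.0938/2)=0.998900, s=sin(0.0938/2)=0.046883; N=√[1·6·6·1]=6.000000
k: max(0,(1)−(-1))=2 … min(2+(1),2−(-1))=3
  k=2: (−1)^0·6.0000/(2)·0.9989^2·0.0469^2 = +0.006579
  k=3: (−1)^1·6.0000/(6)·0.9989^0·0.0469^4 = -0.000005
d^2_{-1,1}(0.0938) = +0.006579 -0.000005 = +0.006575
Attach z-rotation phases: D = e^{-i(-1)(0.5374)}·(+0.006575)·e^{-i(1)(2.6019)} = -0.003116-0.005790i

Re=-0.0031 Im=-0.0058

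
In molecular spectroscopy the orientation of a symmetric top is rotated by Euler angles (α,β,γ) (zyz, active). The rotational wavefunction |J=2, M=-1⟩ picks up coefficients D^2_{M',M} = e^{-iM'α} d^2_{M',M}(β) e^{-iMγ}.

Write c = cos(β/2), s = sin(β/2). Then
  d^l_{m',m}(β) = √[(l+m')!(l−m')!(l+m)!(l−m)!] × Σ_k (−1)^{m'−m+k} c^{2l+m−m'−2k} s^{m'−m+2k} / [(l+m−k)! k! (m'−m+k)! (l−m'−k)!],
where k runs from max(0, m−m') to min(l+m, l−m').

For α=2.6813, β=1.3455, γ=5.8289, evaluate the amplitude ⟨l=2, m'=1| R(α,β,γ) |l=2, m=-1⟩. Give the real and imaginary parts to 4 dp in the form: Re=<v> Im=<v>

Split into d^2_{1,-1}(β=1.3455) × two z-phases.
Half-angle: c=0.782111, s=0.623139. N=√(6·1·1·6)=6.000000
Admissible k: 0..1 (factorial args all ≥0)
  k=0: (−1)^2·6.0000/(2)·0.7821^2·0.6231^2 = +0.712571
  k=1: (−1)^3·6.0000/(6)·0.7821^0·0.6231^4 = -0.150779
d^2_{1,-1}(1.3455) = +0.712571 -0.150779 = +0.561792
Attach z-rotation phases: D = e^{-i(1)(2.6813)}·(+0.561792)·e^{-i(-1)(5.8289)} = -0.561782-0.003375i

Re=-0.5618 Im=-0.0034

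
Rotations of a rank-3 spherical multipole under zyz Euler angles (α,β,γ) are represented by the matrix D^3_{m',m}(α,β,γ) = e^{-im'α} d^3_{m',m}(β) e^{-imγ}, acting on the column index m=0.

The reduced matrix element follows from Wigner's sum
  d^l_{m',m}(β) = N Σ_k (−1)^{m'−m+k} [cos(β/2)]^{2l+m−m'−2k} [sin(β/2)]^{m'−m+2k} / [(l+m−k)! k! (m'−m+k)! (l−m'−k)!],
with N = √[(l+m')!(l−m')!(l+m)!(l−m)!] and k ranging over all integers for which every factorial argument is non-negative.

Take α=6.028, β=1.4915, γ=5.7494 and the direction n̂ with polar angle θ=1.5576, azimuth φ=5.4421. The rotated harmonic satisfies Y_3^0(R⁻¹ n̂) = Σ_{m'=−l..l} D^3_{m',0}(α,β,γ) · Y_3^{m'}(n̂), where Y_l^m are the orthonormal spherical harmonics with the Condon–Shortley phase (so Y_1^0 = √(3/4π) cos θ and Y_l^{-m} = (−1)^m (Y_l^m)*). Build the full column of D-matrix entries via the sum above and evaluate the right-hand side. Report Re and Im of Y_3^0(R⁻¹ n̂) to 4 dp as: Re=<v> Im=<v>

Re=0.1420 Im=0.0000

Need the full column D^3_{m',0} for m'=−3..3 at α=6.028, β=1.4915, γ=5.7494.
cos(β/2)=0.734579, sin(β/2)=0.678523
d^3_{-3,0}: single k=3 term ⇒ +0.553764;  D = +0.399262-0.383724i
d^3_{-2,0}: k∈[2..3] ⇒ +0.734250 -0.626464 = +0.107787;  D = +0.094051-0.052654i
d^3_{-1,0}: k∈[1..3] ⇒ +0.502746 -1.286831 +0.365975 = -0.418110;  D = -0.404570+0.105541i
d^3_{0,0}: k∈[0..3] ⇒ +0.157120 -1.206497 +1.029385 -0.097586 = -0.117577;  D = -0.117577+0.000000i
d^3_{1,0}: k∈[0..2] ⇒ -0.502746 +1.286831 -0.365975 = +0.418110;  D = +0.404570+0.105541i
d^3_{2,0}: k∈[0..1] ⇒ +0.734250 -0.626464 = +0.107787;  D = +0.094051+0.052654i
d^3_{3,0}: single k=0 term ⇒ -0.553764;  D = -0.399262-0.383724i
Y_3^{m'}(θ=1.5576,φ=5.4421) and Σ D·Y over m':
  (+0.3993-0.3837i)·(-0.3399+0.2418i)  (+0.0941-0.0527i)·(-0.0015+0.0134i)  (-0.4046+0.1055i)·(-0.2152-0.2407i)  (-0.1176+0.0000i)·(-0.0148+0.0000i)  (+0.4046+0.1055i)·(+0.2152-0.2407i)  (+0.0941+0.0527i)·(-0.0015-0.0134i)  (-0.3993-0.3837i)·(+0.3399+0.2418i)
Y_3^0(R⁻¹ n̂) = +0.141985+0.000000i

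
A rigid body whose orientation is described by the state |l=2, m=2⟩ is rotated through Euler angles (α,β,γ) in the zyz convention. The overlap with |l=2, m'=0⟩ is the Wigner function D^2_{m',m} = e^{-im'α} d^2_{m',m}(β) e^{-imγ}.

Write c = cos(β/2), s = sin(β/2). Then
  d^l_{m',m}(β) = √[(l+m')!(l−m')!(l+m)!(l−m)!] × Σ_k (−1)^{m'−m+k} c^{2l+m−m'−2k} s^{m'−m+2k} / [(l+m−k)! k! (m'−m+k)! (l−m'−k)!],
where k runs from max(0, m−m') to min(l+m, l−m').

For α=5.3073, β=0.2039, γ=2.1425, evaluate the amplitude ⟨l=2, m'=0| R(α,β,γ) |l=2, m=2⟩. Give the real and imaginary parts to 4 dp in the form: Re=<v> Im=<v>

First d^2_{0,2}(β=0.2039), then the phase factors e^{-i(0)α} and e^{-i(2)γ}:
With c≡cos(β/2)=0.994808 and s≡sin(β/2)=0.101773, N=[2·2·24·1]^{1/2}=9.797959
k: max(0,(2)−(0))=2 … min(2+(2),2−(0))=2
  k=2: (−1)^0·9.7980/(4)·0.9948^2·0.1018^2 = +0.025109
d^2_{0,2}(0.2039) = +0.025109
Attach z-rotation phases: D = e^{-i(0)(5.3073)}·(+0.025109)·e^{-i(2)(2.1425)} = -0.010407+0.022850i

Re=-0.0104 Im=0.0229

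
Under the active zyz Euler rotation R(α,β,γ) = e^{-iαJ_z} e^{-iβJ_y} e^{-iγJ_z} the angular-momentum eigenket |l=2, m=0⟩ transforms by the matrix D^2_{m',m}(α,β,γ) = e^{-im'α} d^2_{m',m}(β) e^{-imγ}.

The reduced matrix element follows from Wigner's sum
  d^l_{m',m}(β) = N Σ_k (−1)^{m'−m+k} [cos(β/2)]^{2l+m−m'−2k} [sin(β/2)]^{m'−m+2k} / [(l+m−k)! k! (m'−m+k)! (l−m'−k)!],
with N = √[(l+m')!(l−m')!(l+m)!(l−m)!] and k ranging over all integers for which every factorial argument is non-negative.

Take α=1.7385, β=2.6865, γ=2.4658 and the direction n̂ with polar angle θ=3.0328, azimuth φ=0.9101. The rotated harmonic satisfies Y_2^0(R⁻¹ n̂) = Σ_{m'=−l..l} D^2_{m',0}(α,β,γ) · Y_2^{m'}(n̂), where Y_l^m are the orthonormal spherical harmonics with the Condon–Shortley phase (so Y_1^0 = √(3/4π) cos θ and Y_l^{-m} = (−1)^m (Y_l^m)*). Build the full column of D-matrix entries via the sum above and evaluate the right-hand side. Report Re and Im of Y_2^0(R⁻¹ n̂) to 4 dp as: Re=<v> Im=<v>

Need the full column D^2_{m',0} for m'=−2..2 at α=1.7385, β=2.6865, γ=2.4658.
cos(β/2)=0.225588, sin(β/2)=0.974223
d^2_{-2,0}: single k=2 term ⇒ +0.118311;  D = -0.111718-0.038942i
d^2_{-1,0}: k∈[1..2] ⇒ +0.027396 -0.510936 = -0.483540;  D = +0.080712-0.476756i
d^2_{0,0}: k∈[0..2] ⇒ +0.002590 -0.193200 +0.900810 = +0.710200;  D = +0.710200+0.000000i
d^2_{1,0}: k∈[0..1] ⇒ -0.027396 +0.510936 = +0.483540;  D = -0.080712-0.476756i
d^2_{2,0}: single k=0 term ⇒ +0.118311;  D = -0.111718+0.038942i
Y_2^{m'}(θ=3.0328,φ=0.9101) and Σ D·Y over m':
  (-0.1117-0.0389i)·(-0.0011-0.0044i)  (+0.0807-0.4768i)·(-0.0512+0.0658i)  (+0.7102+0.0000i)·(+0.6196+0.0000i)  (-0.0807-0.4768i)·(+0.0512+0.0658i)  (-0.1117+0.0389i)·(-0.0011+0.0044i)
Y_2^0(R⁻¹ n̂) = +0.494485+0.000000i

Re=0.4945 Im=0.0000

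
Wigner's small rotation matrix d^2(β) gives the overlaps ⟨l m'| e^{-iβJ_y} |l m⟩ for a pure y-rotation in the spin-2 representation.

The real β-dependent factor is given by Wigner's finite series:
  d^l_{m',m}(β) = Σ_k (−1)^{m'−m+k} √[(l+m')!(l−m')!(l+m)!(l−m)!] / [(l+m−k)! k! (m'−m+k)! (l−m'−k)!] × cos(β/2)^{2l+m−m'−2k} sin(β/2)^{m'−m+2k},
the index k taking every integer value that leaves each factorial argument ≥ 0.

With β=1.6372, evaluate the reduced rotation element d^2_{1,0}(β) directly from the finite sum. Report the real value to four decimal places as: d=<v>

d^2_{1,0}(β=1.6372) via Wigner's sum:
With c≡cos(β/2)=0.683244 and s≡sin(β/2)=0.730190, N=[6·1·2·2]^{1/2}=4.898979
The bounds max(0,m−m')=0 and min(l+m,l−m')=1 give 2 terms
  k=0: (−1)^1·4.8990/(2)·0.6832^3·0.7302^1 = -0.570478
  k=1: (−1)^2·4.8990/(2)·0.6832^1·0.7302^3 = +0.651567
d^2_{1,0}(1.6372) = -0.570478 +0.651567 = +0.081089

d=0.0811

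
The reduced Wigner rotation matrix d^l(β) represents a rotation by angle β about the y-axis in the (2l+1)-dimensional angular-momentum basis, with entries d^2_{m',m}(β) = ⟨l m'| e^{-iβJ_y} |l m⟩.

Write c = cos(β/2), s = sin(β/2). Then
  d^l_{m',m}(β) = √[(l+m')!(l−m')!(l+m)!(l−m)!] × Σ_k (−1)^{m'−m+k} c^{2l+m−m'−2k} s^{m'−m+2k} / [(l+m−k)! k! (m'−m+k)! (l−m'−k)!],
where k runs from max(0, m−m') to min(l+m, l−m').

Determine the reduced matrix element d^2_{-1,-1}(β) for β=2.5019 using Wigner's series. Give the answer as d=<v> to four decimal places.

d=-0.2575

d^2_{-1,-1}(β=2.5019) via Wigner's sum:
Half-angle: c=0.314421, s=0.949284. N=√(1·6·1·6)=6.000000
k: max(0,(-1)−(-1))=0 … min(2+(-1),2−(-1))=1
  k=0: (−1)^0·6.0000/(6)·0.3144^4·0.9493^0 = +0.009773
  k=1: (−1)^1·6.0000/(2)·0.3144^2·0.9493^2 = -0.267261
d^2_{-1,-1}(2.5019) = +0.009773 -0.267261 = -0.257488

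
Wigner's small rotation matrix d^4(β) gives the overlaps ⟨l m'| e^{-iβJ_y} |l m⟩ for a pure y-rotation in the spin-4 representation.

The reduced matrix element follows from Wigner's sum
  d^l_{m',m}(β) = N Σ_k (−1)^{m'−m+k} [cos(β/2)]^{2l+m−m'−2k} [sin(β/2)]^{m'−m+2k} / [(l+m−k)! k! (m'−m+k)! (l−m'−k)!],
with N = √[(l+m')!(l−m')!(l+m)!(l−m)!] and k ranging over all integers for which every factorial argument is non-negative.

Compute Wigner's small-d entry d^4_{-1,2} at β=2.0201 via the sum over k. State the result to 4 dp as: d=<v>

d^4_{-1,2}(β=2.0201) via Wigner's sum:
With c≡cos(β/2)=0.531818 and s≡sin(β/2)=0.846858, N=[6·120·720·2]^{1/2}=1018.233765
k∈{3,4,5} keeps every argument non-negative
  k=3: (−1)^0·1018.2338/(72)·0.5318^5·0.8469^3 = +0.365396
  k=4: (−1)^1·1018.2338/(48)·0.5318^3·0.8469^5 = -1.389794
  k=5: (−1)^2·1018.2338/(240)·0.5318^1·0.8469^7 = +0.704815
d^4_{-1,2}(2.0201) = +0.365396 -1.389794 +0.704815 = -0.319582

d=-0.3196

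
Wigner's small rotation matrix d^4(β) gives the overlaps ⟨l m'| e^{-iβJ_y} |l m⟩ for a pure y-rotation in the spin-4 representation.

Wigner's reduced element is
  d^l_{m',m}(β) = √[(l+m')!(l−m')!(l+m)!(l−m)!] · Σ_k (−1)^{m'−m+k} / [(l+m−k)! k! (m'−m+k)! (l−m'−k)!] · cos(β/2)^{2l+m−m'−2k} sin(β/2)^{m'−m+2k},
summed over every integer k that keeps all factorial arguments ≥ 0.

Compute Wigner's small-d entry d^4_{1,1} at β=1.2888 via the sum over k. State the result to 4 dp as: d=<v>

d^4_{1,1}(β=1.2888) via Wigner's sum:
c=cos(1.2888/2)=0.799460, s=sin(1.2888/2)=0.600719; N=√[120·6·120·6]=720.000000
The bounds max(0,m−m')=0 and min(l+m,l−m')=3 give 4 terms
  k=0: (−1)^0·720.0000/(720)·0.7995^8·0.6007^0 = +0.166869
  k=1: (−1)^1·720.0000/(48)·0.7995^6·0.6007^2 = -1.413238
  k=2: (−1)^2·720.0000/(24)·0.7995^4·0.6007^4 = +1.595857
  k=3: (−1)^3·720.0000/(72)·0.7995^2·0.6007^6 = -0.300346
d^4_{1,1}(1.2888) = +0.166869 -1.413238 +1.595857 -0.300346 = +0.049142

d=0.0491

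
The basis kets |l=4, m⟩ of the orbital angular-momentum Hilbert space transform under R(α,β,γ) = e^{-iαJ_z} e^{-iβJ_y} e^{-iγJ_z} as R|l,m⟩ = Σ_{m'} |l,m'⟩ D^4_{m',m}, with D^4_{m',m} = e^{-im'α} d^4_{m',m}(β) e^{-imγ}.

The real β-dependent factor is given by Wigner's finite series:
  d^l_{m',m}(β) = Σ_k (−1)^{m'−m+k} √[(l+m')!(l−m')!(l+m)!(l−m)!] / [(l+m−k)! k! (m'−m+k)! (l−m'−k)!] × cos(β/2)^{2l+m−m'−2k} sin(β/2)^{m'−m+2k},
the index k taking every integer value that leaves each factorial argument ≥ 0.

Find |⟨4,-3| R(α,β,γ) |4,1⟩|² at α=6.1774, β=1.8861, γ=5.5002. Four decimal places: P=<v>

First d^4_{-3,1}(β=1.8861), then the phase factors e^{-i(-3)α} and e^{-i(1)γ}:
c=cos(1.8861/2)=0.587322, s=sin(1.8861/2)=0.809353; N=√[1·5040·120·6]=1904.940944
Admissible k: 4..5 (factorial args all ≥0)
  k=4: (−1)^0·1904.9409/(144)·0.5873^4·0.8094^4 = +0.675425
  k=5: (−1)^1·1904.9409/(240)·0.5873^2·0.8094^6 = -0.769576
d^4_{-3,1}(1.8861) = +0.675425 -0.769576 = -0.094151
|D^4_{-3,1}|² = |d^4_{-3,1}(β)|² = (-0.094151)² = 0.008864 (the z-rotation phases have unit modulus)

P=0.0089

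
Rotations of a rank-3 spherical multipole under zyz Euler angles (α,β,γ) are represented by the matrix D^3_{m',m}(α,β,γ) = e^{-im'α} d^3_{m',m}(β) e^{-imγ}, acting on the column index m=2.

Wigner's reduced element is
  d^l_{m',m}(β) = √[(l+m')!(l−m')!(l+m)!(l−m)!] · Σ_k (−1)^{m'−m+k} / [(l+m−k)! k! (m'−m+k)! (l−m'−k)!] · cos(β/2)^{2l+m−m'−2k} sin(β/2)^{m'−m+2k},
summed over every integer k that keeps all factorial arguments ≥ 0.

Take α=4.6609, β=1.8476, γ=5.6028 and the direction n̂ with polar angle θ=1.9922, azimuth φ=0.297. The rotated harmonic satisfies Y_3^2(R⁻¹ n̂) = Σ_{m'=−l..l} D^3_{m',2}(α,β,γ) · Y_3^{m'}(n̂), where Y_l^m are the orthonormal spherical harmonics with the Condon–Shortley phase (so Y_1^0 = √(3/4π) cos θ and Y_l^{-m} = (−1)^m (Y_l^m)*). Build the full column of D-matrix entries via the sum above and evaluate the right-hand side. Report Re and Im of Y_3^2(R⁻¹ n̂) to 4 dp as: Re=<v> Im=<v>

Re=0.1745 Im=0.0623

Need the full column D^3_{m',2} for m'=−3..3 at α=4.6609, β=1.8476, γ=5.6028.
cos(β/2)=0.602793, sin(β/2)=0.797898
d^3_{-3,2}: single k=5 term ⇒ +0.477508;  D = -0.446138+0.170220i
d^3_{-2,2}: k∈[4..5] ⇒ +0.736368 -0.258038 = +0.478330;  D = -0.147286-0.455089i
d^3_{-1,2}: k∈[3..4] ⇒ +0.703681 -0.616460 = +0.087221;  D = +0.084255-0.022550i
d^3_{0,2}: k∈[2..3] ⇒ +0.460391 -0.806651 = -0.346260;  D = -0.072190-0.338651i
d^3_{1,2}: k∈[1..2] ⇒ +0.200811 -0.703681 = -0.502870;  D = +0.496564-0.079390i
d^3_{2,2}: k∈[0..1] ⇒ +0.047974 -0.420277 = -0.372303;  D = +0.039778+0.370172i
d^3_{3,2}: single k=0 term ⇒ -0.155547;  D = -0.155307+0.008638i
Y_3^{m'}(θ=1.9922,φ=0.297) and Σ D·Y over m':
  (-0.4461+0.1702i)·(+0.1993-0.2465i)  (-0.1473-0.4551i)·(-0.2885+0.1948i)  (+0.0843-0.0226i)·(-0.0461+0.0141i)  (-0.0722-0.3387i)·(+0.3302+0.0000i)  (+0.4966-0.0794i)·(+0.0461+0.0141i)  (+0.0398+0.3702i)·(-0.2885-0.1948i)  (-0.1553+0.0086i)·(-0.1993-0.2465i)
Y_3^2(R⁻¹ n̂) = +0.174526+0.062277i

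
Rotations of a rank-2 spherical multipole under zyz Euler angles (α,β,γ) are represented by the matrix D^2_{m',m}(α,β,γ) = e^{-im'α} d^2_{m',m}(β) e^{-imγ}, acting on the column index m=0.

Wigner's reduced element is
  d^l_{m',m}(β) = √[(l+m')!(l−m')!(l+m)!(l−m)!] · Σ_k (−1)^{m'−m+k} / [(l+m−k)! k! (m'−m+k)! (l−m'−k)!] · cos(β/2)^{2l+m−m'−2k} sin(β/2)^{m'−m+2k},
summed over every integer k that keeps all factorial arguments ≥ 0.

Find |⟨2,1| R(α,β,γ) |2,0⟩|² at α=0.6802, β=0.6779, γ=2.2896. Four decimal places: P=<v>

P=0.3579

Split into d^2_{1,0}(β=0.6779) × two z-phases.
c=cos(0.6779/2)=0.943104, s=sin(0.6779/2)=0.332497; N=√[6·1·2·2]=4.898979
k: max(0,(0)−(1))=0 … min(2+(0),2−(1))=1
  k=0: (−1)^1·4.8990/(2)·0.9431^3·0.3325^1 = -0.683192
  k=1: (−1)^2·4.8990/(2)·0.9431^1·0.3325^3 = +0.084918
d^2_{1,0}(0.6779) = -0.683192 +0.084918 = -0.598274
|D^2_{1,0}|² = |d^2_{1,0}(β)|² = (-0.598274)² = 0.357932 (the z-rotation phases have unit modulus)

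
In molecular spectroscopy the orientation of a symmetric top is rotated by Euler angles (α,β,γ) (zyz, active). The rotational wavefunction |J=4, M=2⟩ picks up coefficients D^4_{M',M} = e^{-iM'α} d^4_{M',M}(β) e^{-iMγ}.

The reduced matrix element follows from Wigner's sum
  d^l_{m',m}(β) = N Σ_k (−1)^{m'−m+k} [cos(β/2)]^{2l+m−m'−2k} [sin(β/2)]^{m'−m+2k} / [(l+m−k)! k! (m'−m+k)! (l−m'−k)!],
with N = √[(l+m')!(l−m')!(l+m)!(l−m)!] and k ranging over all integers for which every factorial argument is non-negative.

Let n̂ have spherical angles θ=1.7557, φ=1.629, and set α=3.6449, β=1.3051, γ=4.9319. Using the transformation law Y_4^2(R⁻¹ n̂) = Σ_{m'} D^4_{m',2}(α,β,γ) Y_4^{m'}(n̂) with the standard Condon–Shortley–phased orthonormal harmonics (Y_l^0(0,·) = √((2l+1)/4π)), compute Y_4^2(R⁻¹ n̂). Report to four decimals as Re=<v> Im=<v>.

Need the full column D^4_{m',2} for m'=−4..4 at α=3.6449, β=1.3051, γ=4.9319.
cos(β/2)=0.794538, sin(β/2)=0.607214
d^4_{-4,2}: single k=6 term ⇒ +0.167441;  D = +0.000571-0.167440i
d^4_{-3,2}: k∈[5..6] ⇒ +0.464772 -0.090484 = +0.374287;  D = +0.179409+0.328487i
d^4_{-2,2}: k∈[4..6] ⇒ +0.812678 -0.379720 +0.018481 = +0.451439;  D = -0.380653-0.242696i
d^4_{-1,2}: k∈[3..5] ⇒ +1.002570 -0.878336 +0.102600 = +0.226833;  D = +0.226365+0.014572i
d^4_{0,2}: k∈[2..4] ⇒ +0.880022 -1.370620 +0.300195 = -0.190403;  D = +0.172347-0.080932i
d^4_{1,2}: k∈[1..3] ⇒ +0.514969 -1.503855 +0.585557 = -0.403328;  D = -0.237119+0.326264i
d^4_{2,2}: k∈[0..2] ⇒ +0.158824 -1.113149 +0.812678 = -0.141647;  D = +0.017682-0.140539i
d^4_{3,2}: k∈[0..1] ⇒ -0.454160 +0.795765 = +0.341605;  D = -0.126121-0.317471i
d^4_{4,2}: single k=0 term ⇒ +0.490853;  D = +0.378774+0.312197i
Y_4^{m'}(θ=1.7557,φ=1.629) and Σ D·Y over m':
  (+0.0006-0.1674i)·(+0.4020-0.0953i)  (+0.1794+0.3285i)·(-0.0380-0.2152i)  (-0.3807-0.2427i)·(+0.2451-0.0287i)  (+0.2264+0.0146i)·(-0.0137-0.2359i)  (+0.1723-0.0809i)·(+0.2143+0.0000i)  (-0.2371+0.3263i)·(+0.0137-0.2359i)  (+0.0177-0.1405i)·(+0.2451+0.0287i)  (-0.1261-0.3175i)·(+0.0380-0.2152i)  (+0.3788+0.3122i)·(+0.4020+0.0953i)
Y_4^2(R⁻¹ n̂) = +0.116617-0.034787i

Re=0.1166 Im=-0.0348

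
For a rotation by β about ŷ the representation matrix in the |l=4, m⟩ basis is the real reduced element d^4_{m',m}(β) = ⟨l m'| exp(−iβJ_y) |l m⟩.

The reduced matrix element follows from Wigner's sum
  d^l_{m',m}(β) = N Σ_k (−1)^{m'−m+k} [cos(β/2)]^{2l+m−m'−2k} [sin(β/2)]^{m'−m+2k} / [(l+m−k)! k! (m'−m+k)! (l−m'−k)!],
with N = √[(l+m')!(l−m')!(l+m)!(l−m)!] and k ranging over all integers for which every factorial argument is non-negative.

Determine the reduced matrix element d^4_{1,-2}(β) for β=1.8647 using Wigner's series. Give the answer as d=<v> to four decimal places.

d^4_{1,-2}(β=1.8647) via Wigner's sum:
Half-angle: c=0.595949, s=0.803023. N=√(120·6·2·720)=1018.233765
k∈{0,1,2} keeps every argument non-negative
  k=0: (−1)^3·1018.2338/(72)·0.5959^5·0.8030^3 = -0.550481
  k=1: (−1)^4·1018.2338/(48)·0.5959^3·0.8030^5 = +1.499241
  k=2: (−1)^5·1018.2338/(240)·0.5959^1·0.8030^7 = -0.544427
d^4_{1,-2}(1.8647) = -0.550481 +1.499241 -0.544427 = +0.404333

d=0.4043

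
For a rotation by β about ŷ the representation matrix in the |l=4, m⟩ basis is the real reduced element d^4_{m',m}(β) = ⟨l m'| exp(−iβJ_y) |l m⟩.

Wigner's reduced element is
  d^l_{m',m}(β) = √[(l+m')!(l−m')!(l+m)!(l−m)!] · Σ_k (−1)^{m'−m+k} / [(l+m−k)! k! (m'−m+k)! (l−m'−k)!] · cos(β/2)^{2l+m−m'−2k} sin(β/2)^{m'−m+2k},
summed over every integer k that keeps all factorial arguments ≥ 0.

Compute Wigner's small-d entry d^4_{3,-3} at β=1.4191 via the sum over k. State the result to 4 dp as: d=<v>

d^4_{3,-3}(β=1.4191) via Wigner's sum:
c=cos(1.4191/2)=0.758655, s=sin(1.4191/2)=0.651492; N=√[5040·1·1·5040]=5040.000000
Admissible k: 0..1 (factorial args all ≥0)
  k=0: (−1)^6·5040.0000/(720)·0.7587^2·0.6515^6 = +0.308066
  k=1: (−1)^7·5040.0000/(5040)·0.7587^0·0.6515^8 = -0.032455
d^4_{3,-3}(1.4191) = +0.308066 -0.032455 = +0.275611

d=0.2756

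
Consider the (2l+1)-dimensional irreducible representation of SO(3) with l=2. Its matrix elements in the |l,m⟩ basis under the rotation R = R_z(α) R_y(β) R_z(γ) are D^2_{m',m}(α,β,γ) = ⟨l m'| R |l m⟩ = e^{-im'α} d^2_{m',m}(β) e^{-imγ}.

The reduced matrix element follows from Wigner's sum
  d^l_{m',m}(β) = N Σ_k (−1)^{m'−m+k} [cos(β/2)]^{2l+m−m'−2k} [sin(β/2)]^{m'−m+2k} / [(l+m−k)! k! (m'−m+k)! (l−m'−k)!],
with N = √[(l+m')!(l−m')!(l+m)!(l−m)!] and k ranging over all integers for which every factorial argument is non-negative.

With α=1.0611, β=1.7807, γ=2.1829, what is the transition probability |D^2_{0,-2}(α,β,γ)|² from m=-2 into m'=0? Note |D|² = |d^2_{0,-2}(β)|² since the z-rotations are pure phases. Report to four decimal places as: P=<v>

P=0.3431

D^2_{0,-2}(1.0611,1.7807,2.1829) = e^{-i·0·1.0611}·d^2_{0,-2}(1.7807)·e^{-i·-2·2.1829}. Compute d first:
c=cos(1.7807/2)=0.629140, s=sin(1.7807/2)=0.777292; N=√[2·2·1·24]=9.797959
k: max(0,(-2)−(0))=0 … min(2+(-2),2−(0))=0
  k=0: (−1)^2·9.7980/(4)·0.6291^2·0.7773^2 = +0.585786
d^2_{0,-2}(1.7807) = +0.585786
|D^2_{0,-2}|² = |d^2_{0,-2}(β)|² = (+0.585786)² = 0.343145 (the z-rotation phases have unit modulus)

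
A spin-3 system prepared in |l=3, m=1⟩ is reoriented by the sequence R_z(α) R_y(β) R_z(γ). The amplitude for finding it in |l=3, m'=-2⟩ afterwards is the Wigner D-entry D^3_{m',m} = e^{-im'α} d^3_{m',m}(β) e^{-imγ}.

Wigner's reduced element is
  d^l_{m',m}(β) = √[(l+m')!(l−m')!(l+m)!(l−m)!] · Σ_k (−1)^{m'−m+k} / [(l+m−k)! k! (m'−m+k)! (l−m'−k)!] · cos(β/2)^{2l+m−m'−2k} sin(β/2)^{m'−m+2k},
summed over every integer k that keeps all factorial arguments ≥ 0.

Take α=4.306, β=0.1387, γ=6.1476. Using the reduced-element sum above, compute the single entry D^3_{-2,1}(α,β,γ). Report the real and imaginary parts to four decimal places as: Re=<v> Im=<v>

D^3_{-2,1}(4.306,0.1387,6.1476) = e^{-i·-2·4.306}·d^3_{-2,1}(0.1387)·e^{-i·1·6.1476}. Compute d first:
c=cos(0.1387/2)=0.997596, s=sin(0.1387/2)=0.069294; N=√[1·120·24·2]=75.894664
k∈{3,4} keeps every argument non-negative
  k=3: (−1)^0·75.8947/(12)·0.9976^3·0.0693^3 = +0.002089
  k=4: (−1)^1·75.8947/(24)·0.9976^1·0.0693^5 = -0.000005
d^3_{-2,1}(0.1387) = +0.002089 -0.000005 = +0.002084
D = (-0.687484+0.726200i)·(+0.002084)·(+0.990822+0.135170i) = -0.001624+0.001306i

Re=-0.0016 Im=0.0013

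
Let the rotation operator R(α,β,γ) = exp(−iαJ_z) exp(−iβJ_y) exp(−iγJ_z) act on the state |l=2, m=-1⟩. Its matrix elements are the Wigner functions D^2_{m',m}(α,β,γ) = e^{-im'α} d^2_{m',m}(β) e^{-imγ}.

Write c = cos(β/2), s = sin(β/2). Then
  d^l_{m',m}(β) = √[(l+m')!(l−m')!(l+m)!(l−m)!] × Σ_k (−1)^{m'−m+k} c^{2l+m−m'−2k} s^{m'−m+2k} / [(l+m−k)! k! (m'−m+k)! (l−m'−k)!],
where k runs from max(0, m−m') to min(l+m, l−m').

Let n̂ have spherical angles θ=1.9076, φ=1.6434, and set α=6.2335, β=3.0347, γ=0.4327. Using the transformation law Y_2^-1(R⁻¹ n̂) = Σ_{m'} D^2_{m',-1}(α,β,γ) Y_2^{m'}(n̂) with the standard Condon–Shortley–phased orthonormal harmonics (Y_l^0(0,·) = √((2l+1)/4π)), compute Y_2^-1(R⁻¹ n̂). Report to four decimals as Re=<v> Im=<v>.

Re=0.1292 Im=-0.1925

Need the full column D^2_{m',-1} for m'=−2..2 at α=6.2335, β=3.0347, γ=0.4327.
cos(β/2)=0.053421, sin(β/2)=0.998572
d^2_{-2,-1}: single k=1 term ⇒ +0.000304;  D = +0.000288+0.000100i
d^2_{-1,-1}: k∈[0..1] ⇒ +0.000008 -0.008537 = -0.008529;  D = -0.007911-0.003187i
d^2_{0,-1}: k∈[0..1] ⇒ -0.000373 +0.130294 = +0.129921;  D = +0.117947+0.054479i
d^2_{1,-1}: k∈[0..1] ⇒ +0.008537 -0.994301 = -0.985764;  D = -0.873279-0.457289i
d^2_{2,-1}: single k=0 term ⇒ -0.106385;  D = -0.091678-0.053971i
Y_2^{m'}(θ=1.9076,φ=1.6434) and Σ D·Y over m':
  (+0.0003+0.0001i)·(-0.3405+0.0498i)  (-0.0079-0.0032i)·(+0.0175+0.2403i)  (+0.1179+0.0545i)·(-0.2121+0.0000i)  (-0.8733-0.4573i)·(-0.0175+0.2403i)  (-0.0917-0.0540i)·(-0.3405-0.0498i)
Y_2^-1(R⁻¹ n̂) = +0.129203-0.192468i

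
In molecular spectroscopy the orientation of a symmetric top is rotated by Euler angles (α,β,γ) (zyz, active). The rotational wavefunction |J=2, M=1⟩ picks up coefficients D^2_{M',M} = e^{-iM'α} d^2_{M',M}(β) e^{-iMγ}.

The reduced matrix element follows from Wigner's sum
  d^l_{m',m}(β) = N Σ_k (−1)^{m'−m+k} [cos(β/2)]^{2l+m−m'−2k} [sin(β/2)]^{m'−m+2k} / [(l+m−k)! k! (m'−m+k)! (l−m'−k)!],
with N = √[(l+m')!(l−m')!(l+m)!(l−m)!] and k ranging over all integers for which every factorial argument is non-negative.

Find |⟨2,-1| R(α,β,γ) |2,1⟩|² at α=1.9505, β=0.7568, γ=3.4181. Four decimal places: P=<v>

P=0.1122

Split into d^2_{-1,1}(β=0.7568) × two z-phases.
c=cos(0.7568/2)=0.929257, s=sin(0.7568/2)=0.369434; N=√[1·6·6·1]=6.000000
k∈{2,3} keeps every argument non-negative
  k=2: (−1)^0·6.0000/(2)·0.9293^2·0.3694^2 = +0.353563
  k=3: (−1)^1·6.0000/(6)·0.9293^0·0.3694^4 = -0.018627
d^2_{-1,1}(0.7568) = +0.353563 -0.018627 = +0.334936
|D^2_{-1,1}|² = |d^2_{-1,1}(β)|² = (+0.334936)² = 0.112182 (the z-rotation phases have unit modulus)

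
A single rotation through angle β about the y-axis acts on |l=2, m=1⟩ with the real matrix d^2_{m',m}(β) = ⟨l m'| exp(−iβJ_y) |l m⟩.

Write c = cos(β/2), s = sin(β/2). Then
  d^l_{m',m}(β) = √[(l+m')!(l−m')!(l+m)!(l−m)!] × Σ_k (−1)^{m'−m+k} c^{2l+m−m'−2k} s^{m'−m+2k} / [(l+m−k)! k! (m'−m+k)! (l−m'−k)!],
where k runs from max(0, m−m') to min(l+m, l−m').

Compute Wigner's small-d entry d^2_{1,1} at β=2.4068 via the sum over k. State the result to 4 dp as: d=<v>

d=-0.3205

d^2_{1,1}(β=2.4068) via Wigner's sum:
Half-angle: c=0.359187, s=0.933266. N=√(6·1·6·1)=6.000000
k: max(0,(1)−(1))=0 … min(2+(1),2−(1))=1
  k=0: (−1)^0·6.0000/(6)·0.3592^4·0.9333^0 = +0.016645
  k=1: (−1)^1·6.0000/(2)·0.3592^2·0.9333^2 = -0.337111
d^2_{1,1}(2.4068) = +0.016645 -0.337111 = -0.320466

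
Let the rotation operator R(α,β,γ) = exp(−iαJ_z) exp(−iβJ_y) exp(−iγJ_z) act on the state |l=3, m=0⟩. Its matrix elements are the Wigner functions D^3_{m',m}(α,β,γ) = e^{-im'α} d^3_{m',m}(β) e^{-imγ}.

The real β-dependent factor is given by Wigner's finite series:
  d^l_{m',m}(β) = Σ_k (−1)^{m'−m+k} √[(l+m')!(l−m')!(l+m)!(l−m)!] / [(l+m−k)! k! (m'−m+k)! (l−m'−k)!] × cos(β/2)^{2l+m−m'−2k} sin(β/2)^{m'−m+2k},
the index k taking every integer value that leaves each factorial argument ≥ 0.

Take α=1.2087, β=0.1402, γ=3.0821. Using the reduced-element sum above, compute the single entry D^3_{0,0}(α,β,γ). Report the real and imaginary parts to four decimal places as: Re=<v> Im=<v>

Re=0.9418 Im=0.0000

First d^3_{0,0}(β=0.1402), then the phase factors e^{-i(0)α} and e^{-i(0)γ}:
Half-angle: c=0.997544, s=0.070043. N=√(6·6·6·6)=36.000000
k∈{0,1,2,3} keeps every argument non-negative
  k=0: (−1)^0·36.0000/(36)·0.9975^6·0.0700^0 = +0.985354
  k=1: (−1)^1·36.0000/(4)·0.9975^4·0.0700^2 = -0.043722
  k=2: (−1)^2·36.0000/(4)·0.9975^2·0.0700^4 = +0.000216
  k=3: (−1)^3·36.0000/(36)·0.9975^0·0.0700^6 = -0.000000
d^3_{0,0}(0.1402) = +0.985354 -0.043722 +0.000216 -0.000000 = +0.941848
Phases: e^{-i·(0)·1.2087}=+1.000000+0.000000i, e^{-i·(0)·3.0821}=+1.000000+0.000000i ⇒ D=+0.941848+0.000000i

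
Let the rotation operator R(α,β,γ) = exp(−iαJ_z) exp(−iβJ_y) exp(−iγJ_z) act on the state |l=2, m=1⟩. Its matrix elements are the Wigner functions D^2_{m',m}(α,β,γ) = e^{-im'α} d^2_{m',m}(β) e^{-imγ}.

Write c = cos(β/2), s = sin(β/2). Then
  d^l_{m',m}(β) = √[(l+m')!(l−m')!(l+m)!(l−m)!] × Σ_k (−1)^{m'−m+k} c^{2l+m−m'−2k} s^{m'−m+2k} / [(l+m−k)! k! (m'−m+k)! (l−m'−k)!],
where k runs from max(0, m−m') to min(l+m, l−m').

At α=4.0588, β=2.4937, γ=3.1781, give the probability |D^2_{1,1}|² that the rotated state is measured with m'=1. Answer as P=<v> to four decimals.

P=0.0691

Split into d^2_{1,1}(β=2.4937) × two z-phases.
c=cos(2.4937/2)=0.318310, s=sin(2.4937/2)=0.947987; N=√[6·1·6·1]=6.000000
k: max(0,(1)−(1))=0 … min(2+(1),2−(1))=1
  k=0: (−1)^0·6.0000/(6)·0.3183^4·0.9480^0 = +0.010266
  k=1: (−1)^1·6.0000/(2)·0.3183^2·0.9480^2 = -0.273166
d^2_{1,1}(2.4937) = +0.010266 -0.273166 = -0.262900
|D^2_{1,1}|² = |d^2_{1,1}(β)|² = (-0.262900)² = 0.069116 (the z-rotation phases have unit modulus)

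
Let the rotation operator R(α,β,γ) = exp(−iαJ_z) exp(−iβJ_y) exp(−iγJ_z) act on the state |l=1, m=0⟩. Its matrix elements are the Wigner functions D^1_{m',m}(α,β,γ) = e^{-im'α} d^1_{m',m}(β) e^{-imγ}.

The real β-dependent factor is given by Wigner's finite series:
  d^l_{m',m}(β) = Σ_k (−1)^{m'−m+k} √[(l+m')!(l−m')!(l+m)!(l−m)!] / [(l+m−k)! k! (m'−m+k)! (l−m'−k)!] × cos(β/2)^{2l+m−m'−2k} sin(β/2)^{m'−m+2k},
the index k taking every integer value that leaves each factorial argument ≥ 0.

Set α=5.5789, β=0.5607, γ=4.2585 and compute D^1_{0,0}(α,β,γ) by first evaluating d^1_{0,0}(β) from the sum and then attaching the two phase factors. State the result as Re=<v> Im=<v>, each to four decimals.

Re=0.8469 Im=0.0000

First d^1_{0,0}(β=0.5607), then the phase factors e^{-i(0)α} and e^{-i(0)γ}:
Half-angle: c=0.960959, s=0.276692. N=√(1·1·1·1)=1.000000
The bounds max(0,m−m')=0 and min(l+m,l−m')=1 give 2 terms
  k=0: (−1)^0·1.0000/(1)·0.9610^2·0.2767^0 = +0.923442
  k=1: (−1)^1·1.0000/(1)·0.9610^0·0.2767^2 = -0.076558
d^1_{0,0}(0.5607) = +0.923442 -0.076558 = +0.846883
Attach z-rotation phases: D = e^{-i(0)(5.5789)}·(+0.846883)·e^{-i(0)(4.2585)} = +0.846883+0.000000i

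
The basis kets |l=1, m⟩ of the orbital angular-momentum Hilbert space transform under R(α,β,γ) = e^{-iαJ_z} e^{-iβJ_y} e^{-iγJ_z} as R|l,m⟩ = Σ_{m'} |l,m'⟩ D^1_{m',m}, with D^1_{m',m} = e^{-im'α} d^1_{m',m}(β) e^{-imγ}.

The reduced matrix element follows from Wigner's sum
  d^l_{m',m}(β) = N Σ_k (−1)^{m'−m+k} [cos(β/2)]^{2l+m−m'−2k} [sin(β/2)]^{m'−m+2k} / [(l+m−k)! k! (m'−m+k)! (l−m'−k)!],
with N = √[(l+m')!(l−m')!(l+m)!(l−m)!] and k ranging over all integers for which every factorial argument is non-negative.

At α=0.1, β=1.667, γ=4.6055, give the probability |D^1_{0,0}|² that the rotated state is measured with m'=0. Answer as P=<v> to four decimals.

D^1_{0,0}(0.1,1.667,4.6055) = e^{-i·0·0.1}·d^1_{0,0}(1.667)·e^{-i·0·4.6055}. Compute d first:
With c≡cos(β/2)=0.672289 and s≡sin(β/2)=0.740289, N=[1·1·1·1]^{1/2}=1.000000
Admissible k: 0..1 (factorial args all ≥0)
  k=0: (−1)^0·1.0000/(1)·0.6723^2·0.7403^0 = +0.451972
  k=1: (−1)^1·1.0000/(1)·0.6723^0·0.7403^2 = -0.548028
d^1_{0,0}(1.667) = +0.451972 -0.548028 = -0.096055
|D^1_{0,0}|² = |d^1_{0,0}(β)|² = (-0.096055)² = 0.009227 (the z-rotation phases have unit modulus)

P=0.0092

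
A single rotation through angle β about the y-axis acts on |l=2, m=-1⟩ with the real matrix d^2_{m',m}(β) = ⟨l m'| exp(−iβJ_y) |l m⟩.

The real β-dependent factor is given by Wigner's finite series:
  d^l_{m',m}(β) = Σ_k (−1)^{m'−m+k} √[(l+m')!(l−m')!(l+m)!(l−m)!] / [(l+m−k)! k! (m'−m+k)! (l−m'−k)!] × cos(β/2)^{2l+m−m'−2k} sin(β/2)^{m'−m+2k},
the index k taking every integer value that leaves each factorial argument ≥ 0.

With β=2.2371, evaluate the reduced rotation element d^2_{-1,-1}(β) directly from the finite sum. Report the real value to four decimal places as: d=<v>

d=-0.4270

d^2_{-1,-1}(β=2.2371) via Wigner's sum:
c=cos(2.2371/2)=0.436987, s=sin(2.2371/2)=0.899468; N=√[1·6·1·6]=6.000000
The bounds max(0,m−m')=0 and min(l+m,l−m')=1 give 2 terms
  k=0: (−1)^0·6.0000/(6)·0.4370^4·0.8995^0 = +0.036465
  k=1: (−1)^1·6.0000/(2)·0.4370^2·0.8995^2 = -0.463479
d^2_{-1,-1}(2.2371) = +0.036465 -0.463479 = -0.427014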